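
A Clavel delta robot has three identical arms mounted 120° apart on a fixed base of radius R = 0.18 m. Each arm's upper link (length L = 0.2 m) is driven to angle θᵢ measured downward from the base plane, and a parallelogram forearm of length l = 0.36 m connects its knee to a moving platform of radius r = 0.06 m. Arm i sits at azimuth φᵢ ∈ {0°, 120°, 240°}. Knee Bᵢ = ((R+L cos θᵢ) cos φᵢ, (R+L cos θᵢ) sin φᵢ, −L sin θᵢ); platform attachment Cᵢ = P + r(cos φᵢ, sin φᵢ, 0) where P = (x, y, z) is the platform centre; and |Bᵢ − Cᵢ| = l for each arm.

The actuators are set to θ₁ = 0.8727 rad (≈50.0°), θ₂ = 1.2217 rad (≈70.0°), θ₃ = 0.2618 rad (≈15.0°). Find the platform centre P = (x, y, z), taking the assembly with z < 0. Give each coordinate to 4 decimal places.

(-0.0116, -0.1444, -0.3559)

centre 1 = (0.2486·cos0.0°, 0.2486·sin0.0°, -0.1532) = (0.2486, 0.0000, -0.1532)
φ2=120.0°: virtual centre (-0.0942, 0.1632, -0.1879), radius l
centre 3 = (0.3132·cos240.0°, 0.3132·sin240.0°, -0.0518) = (-0.1566, -0.2712, -0.0518)
eliminate P² terms by subtracting sphere 1 from 2 and 3
plane₁₂: -0.6855x+0.3263y+-0.0694z = -0.0144
det = 0.6363;  x = 0.0043+0.0449z,  y = -0.0351+0.3070z
sphere 1 gives Az²+Bz+C=0 with A=1.0963, B=0.2630, C=-0.0453;  B²−4AC=0.2676;  roots -0.3559, 0.1160;  negative root z = -0.3559
x = -0.0116, y = -0.1444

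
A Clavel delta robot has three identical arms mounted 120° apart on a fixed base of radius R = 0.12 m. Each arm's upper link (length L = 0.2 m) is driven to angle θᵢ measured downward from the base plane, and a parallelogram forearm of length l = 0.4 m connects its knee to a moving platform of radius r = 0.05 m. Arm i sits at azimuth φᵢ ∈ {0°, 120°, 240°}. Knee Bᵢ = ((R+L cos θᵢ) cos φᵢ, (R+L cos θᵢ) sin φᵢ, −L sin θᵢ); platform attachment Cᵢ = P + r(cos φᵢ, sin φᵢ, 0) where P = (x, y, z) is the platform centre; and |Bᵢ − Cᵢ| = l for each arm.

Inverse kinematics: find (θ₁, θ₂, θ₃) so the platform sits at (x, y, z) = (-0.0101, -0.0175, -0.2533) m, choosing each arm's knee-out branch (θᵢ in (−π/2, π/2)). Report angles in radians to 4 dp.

θ₁ = -0.1742, θ₂ = -0.1742, θ₃ = -0.3489

φ1=0.0° → target in arm frame (-0.0101, -0.0175)
  e−x'=0.0801;  (l²−L²−(e−x')²−y'²−z²)/2L = 0.1228
  γ=atan2(-0.2533,0.0801)=-1.2645;  ψ=arccos(0.4622)=1.0903;  θ1=γ+ψ≈-0.1742
rotate P by −φ2: (-0.0101, 0.0175, -0.2533)
  A=0.0801, B=-0.2533, C=(l²−L²−A²−y'²−z²)/(2L)=0.1228
  √(A²+B²)=0.2657;  θ2 = -1.2645+1.0903 ≈ -0.1742
φ3=240.0° → target in arm frame (0.0202, 0.0000)
  A cos θ + B sin θ = C:  0.0498·cos θ + -0.2533·sin θ = 0.1334
  γ=atan2(-0.2533,0.0498)=-1.3767;  ψ=arccos(0.5168)=1.0277;  θ3=γ+ψ≈-0.3489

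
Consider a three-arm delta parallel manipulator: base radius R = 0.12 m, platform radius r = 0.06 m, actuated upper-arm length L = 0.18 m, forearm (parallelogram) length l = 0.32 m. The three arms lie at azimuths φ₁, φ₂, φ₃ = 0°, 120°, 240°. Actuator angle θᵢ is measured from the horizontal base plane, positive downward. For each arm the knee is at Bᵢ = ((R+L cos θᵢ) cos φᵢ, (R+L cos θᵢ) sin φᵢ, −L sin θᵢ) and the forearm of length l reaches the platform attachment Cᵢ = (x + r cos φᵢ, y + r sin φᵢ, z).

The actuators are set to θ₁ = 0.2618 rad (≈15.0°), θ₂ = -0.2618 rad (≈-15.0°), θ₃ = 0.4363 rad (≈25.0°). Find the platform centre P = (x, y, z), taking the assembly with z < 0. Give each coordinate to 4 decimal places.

(-0.0190, 0.0723, -0.2288)

arm 1 at φ=0.0°: e+L cos θ1 = 0.2339;  centre 1 = (0.2339, 0.0000, -0.0466)
arm 2 at φ=120.0°: e+L cos θ2 = 0.2339;  centre 2 = (-0.1169, 0.2025, 0.0466)
φ3=240.0°: virtual centre (-0.1116, -0.1932, -0.0761), radius l
subtract pairs → two planes through P
linear system: -0.7016x+0.4051y = 0.0000−0.1864z; -0.6909x+-0.3865y = -0.0013−-0.0590z
Cramer: x(z) = 0.0009+0.0874z;  y(z) = 0.0016-0.3087z
quadratic in z: (1.1029)z²+(0.0515)z+(-0.0460)=0, √Δ=0.4533 → z ∈ {-0.2288, 0.1822}; z = -0.2288 (taking z<0)
x = -0.0190, y = 0.0723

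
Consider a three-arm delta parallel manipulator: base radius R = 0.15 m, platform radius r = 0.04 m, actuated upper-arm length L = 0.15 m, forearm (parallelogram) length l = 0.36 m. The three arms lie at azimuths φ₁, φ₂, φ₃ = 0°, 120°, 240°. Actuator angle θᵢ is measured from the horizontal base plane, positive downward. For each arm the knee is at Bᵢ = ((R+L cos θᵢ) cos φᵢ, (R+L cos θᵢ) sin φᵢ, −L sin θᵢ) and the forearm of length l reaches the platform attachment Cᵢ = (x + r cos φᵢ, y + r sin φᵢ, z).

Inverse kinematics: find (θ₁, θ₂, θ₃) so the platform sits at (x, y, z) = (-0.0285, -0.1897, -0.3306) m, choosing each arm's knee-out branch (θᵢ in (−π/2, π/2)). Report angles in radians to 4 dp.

θ₁ = 0.9594, θ₂ = 1.3960, θ₃ = -0.0875

φ1=0.0° → target in arm frame (-0.0285, -0.1897)
  A cos θ + B sin θ = C:  0.1385·cos θ + -0.3306·sin θ = -0.1912
  θ1 = atan2(B,A) + arccos(C/0.3584) = 0.9594
rotate P by −φ2: (-0.1500, 0.1195, -0.3306)
  A=0.2600, B=-0.3306, C=(l²−L²−A²−y'²−z²)/(2L)=-0.2803
  √(A²+B²)=0.4206;  θ2 = -0.9043+2.3003 ≈ 1.3960
φ3=240.0° → target in arm frame (0.1785, 0.0702)
  A cos θ + B sin θ = C:  -0.0685·cos θ + -0.3306·sin θ = -0.0394
  √(A²+B²)=0.3376;  θ3 = -1.7752+1.6877 ≈ -0.0875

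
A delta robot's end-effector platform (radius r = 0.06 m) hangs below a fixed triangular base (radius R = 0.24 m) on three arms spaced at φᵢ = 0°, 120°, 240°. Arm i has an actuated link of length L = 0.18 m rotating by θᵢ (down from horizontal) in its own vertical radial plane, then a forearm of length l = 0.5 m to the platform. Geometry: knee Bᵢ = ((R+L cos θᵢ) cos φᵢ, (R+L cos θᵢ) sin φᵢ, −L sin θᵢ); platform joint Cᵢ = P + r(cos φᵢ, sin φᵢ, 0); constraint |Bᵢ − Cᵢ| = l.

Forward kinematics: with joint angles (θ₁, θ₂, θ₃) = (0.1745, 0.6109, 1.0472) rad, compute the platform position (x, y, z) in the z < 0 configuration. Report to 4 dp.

(0.1140, 0.0733, -0.4619)

arm 1 at φ=0.0°: (R−r)+L cos θ1 = 0.3573;  centre 1 = (0.3573, 0.0000, -0.0313)
centre 2 = (0.3274·cos120.0°, 0.3274·sin120.0°, -0.1032) = (-0.1637, 0.2836, -0.1032)
φ3=240.0°: virtual centre (-0.1350, -0.2338, -0.1559), radius l
subtract pairs → two planes through P
plane₁₂: -1.0420x+0.5671y+-0.1440z = -0.0107
Cramer: x(z) = 0.0218-0.1996z;  y(z) = 0.0212-0.1128z
into |P−centre ₁|² = l²: 1.0526z² + 0.1916z + -0.1361 = 0;  Δ = 0.6096;  z = -0.4619 or 0.2799 → z<0 root = -0.4619
x = 0.1140, y = 0.0733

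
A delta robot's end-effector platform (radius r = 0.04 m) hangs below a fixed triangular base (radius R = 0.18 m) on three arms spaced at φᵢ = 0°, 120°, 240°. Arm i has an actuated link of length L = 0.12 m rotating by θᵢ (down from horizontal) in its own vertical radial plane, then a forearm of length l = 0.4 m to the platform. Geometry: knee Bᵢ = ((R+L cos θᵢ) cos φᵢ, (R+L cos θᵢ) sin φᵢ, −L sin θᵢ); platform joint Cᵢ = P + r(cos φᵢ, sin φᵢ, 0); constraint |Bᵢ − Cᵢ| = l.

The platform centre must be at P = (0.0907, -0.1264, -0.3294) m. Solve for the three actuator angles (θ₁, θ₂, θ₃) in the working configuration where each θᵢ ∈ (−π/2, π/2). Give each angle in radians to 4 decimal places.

θ₁ = -0.0874, θ₂ = 1.2214, θ₃ = 0.0874

arm 1 (φ=0.0°): x'=0.0907, y'=-0.1264
  A=0.0493, B=-0.3294, C=(l²−L²−A²−y'²−z²)/(2L)=0.0779
  θ1 = atan2(B,A) + arccos(C/0.3331) = -0.0874
rotate P by −φ2: (-0.1548, -0.0153, -0.3294)
  e−x'=0.2948;  (l²−L²−(e−x')²−y'²−z²)/2L = -0.2086
  γ=atan2(-0.3294,0.2948)=-0.8407;  ψ=arccos(-0.4718)=2.0621;  θ2=γ+ψ≈1.2214
arm 3 (φ=240.0°): x'=0.0641, y'=0.1417
  e−x'=0.0759;  (l²−L²−(e−x')²−y'²−z²)/2L = 0.0469
  θ3 = atan2(B,A) + arccos(C/0.3380) = 0.0874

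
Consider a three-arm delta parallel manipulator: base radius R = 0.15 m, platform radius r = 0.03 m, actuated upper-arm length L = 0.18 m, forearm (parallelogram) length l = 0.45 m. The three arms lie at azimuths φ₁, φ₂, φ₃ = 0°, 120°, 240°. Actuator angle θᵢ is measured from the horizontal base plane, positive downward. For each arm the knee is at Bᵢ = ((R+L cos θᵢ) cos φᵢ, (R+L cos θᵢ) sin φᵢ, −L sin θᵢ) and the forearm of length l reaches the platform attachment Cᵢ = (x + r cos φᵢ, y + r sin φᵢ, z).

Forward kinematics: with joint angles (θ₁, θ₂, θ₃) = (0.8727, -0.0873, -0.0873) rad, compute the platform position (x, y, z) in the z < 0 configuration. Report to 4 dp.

(-0.1601, 0.0000, -0.3520)

O1 = (0.2357·cos0.0°, 0.2357·sin0.0°, -0.1379) = (0.2357, 0.0000, -0.1379)
arm 2 at φ=120.0°: (R−r)+L cos θ2 = 0.2993;  O2 = (-0.1497, 0.2592, 0.0157)
O3 = (0.2993·cos240.0°, 0.2993·sin240.0°, 0.0157) = (-0.1497, -0.2592, 0.0157)
|O₂|²−|O₁|² = 0.0153;  |O₃|²−|O₁|² = 0.0153
linear system: -0.7707x+0.5184y = 0.0153−0.3072z; -0.7707x+-0.5184y = 0.0153−0.3072z
det = 0.7991;  x = -0.0198+0.3986z,  y = 0.0000+0.0000z
into |P−O₁|² = l²: 1.1588z² + 0.0721z + -0.1182 = 0;  Δ = 0.5531;  z = -0.3520 or 0.2898 → z<0 root = -0.3520
x = -0.1601, y = 0.0000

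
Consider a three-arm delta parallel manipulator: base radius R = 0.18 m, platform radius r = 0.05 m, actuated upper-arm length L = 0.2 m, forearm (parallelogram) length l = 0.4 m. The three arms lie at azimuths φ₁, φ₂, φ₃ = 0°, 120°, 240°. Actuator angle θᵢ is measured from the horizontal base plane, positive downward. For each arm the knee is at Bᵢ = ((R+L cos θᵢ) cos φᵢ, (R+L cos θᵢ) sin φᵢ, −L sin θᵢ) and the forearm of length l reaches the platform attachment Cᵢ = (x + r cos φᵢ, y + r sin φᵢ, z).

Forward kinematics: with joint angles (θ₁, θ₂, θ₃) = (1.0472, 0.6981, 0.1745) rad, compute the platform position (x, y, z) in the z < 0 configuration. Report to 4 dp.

(-0.1106, -0.0719, -0.3703)

φ1=0.0°: virtual centre (0.2300, 0.0000, -0.1732), radius l
arm 2 at φ=120.0°: ρ2 = 0.2832;  S2 = (-0.1416, 0.2453, -0.1286)
S3 = (0.3270·cos240.0°, 0.3270·sin240.0°, -0.0347) = (-0.1635, -0.2832, -0.0347)
eliminate P² terms by subtracting sphere 1 from 2 and 3
plane₁₂: -0.7432x+0.4905y+0.0893z = 0.0138
Cramer: x(z) = -0.0250+0.2310z;  y(z) = -0.0097+0.1680z
quadratic in z: (1.0816)z²+(0.2253)z+(-0.0649)=0, √Δ=0.5757 → z ∈ {-0.3703, 0.1620}; z = -0.3703 (taking z<0)
x = -0.1106, y = -0.0719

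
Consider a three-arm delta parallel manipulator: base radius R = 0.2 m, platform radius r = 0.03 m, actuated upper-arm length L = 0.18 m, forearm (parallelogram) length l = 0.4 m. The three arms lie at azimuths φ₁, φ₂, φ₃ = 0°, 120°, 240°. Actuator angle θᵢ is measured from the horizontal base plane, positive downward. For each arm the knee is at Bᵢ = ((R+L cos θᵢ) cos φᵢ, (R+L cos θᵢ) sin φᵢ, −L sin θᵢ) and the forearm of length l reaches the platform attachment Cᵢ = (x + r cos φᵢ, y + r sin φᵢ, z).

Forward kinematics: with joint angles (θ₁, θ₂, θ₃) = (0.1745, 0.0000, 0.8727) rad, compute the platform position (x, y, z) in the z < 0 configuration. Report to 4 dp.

S1 = (0.3473·cos0.0°, 0.3473·sin0.0°, -0.0313) = (0.3473, 0.0000, -0.0313)
arm 2 at φ=120.0°: ρ2 = 0.3500;  S2 = (-0.1750, 0.3031, 0.0000)
arm 3 at φ=240.0°: ρ3 = 0.2857;  S3 = (-0.1428, -0.2474, -0.1379)
eliminate P² terms by subtracting sphere 1 from 2 and 3
[-1.0445 0.6062 0.0625]·P = 0.0009;  [-0.9802 -0.4948 -0.2133]·P = -0.0209
det = 1.1111;  x = 0.0110+-0.0885z,  y = 0.0205+-0.2556z
into |P−S₁|² = l²: 1.0732z² + 0.1116z + -0.0455 = 0;  Δ = 0.2079;  z = -0.2644 or 0.1605 → z<0 root = -0.2644
x = 0.0344, y = 0.0881

(0.0344, 0.0881, -0.2644)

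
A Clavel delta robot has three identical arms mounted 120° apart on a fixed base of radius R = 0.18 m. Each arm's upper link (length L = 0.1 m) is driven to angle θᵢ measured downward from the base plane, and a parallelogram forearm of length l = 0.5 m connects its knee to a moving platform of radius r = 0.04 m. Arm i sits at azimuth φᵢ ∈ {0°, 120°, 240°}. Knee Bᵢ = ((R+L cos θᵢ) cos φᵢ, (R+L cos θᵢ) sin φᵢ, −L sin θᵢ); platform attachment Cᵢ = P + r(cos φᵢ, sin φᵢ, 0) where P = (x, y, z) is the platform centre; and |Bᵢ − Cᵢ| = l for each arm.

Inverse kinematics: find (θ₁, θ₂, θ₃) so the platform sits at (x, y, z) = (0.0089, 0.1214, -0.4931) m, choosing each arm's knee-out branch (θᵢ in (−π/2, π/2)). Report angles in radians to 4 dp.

rotate P by −φ1: (0.0089, 0.1214, -0.4931)
  A cos θ + B sin θ = C:  0.1311·cos θ + -0.4931·sin θ = -0.1754
  θ1 = atan2(B,A) + arccos(C/0.5102) = 0.6107
arm 2 (φ=120.0°): x'=0.1007, y'=-0.0684
  A=0.0393, B=-0.4931, C=(l²−L²−A²−y'²−z²)/(2L)=-0.0469
  γ=atan2(-0.4931,0.0393)=-1.4912;  ψ=arccos(-0.0947)=1.6657;  θ2=γ+ψ≈0.1744
rotate P by −φ3: (-0.1096, -0.0530, -0.4931)
  A=0.2496, B=-0.4931, C=(l²−L²−A²−y'²−z²)/(2L)=-0.3412
  γ=atan2(-0.4931,0.2496)=-1.1022;  ψ=arccos(-0.6174)=2.2363;  θ3=γ+ψ≈1.1341

θ₁ = 0.6107, θ₂ = 0.1744, θ₃ = 1.1341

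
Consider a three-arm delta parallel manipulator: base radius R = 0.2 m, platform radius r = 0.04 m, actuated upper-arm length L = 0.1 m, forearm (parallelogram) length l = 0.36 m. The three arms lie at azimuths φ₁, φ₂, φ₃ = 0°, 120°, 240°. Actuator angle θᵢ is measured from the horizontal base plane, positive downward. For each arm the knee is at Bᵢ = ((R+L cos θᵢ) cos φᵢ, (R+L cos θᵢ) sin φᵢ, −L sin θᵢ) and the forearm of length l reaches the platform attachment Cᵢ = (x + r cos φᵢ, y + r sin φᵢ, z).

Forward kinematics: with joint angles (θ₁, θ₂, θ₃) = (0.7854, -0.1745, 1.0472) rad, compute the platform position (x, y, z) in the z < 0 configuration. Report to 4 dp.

(-0.0273, 0.0951, -0.3030)

arm 1 at φ=0.0°: ρ1 = 0.2307;  centre 1 = (0.2307, 0.0000, -0.0707)
centre 2 = (0.2585·cos120.0°, 0.2585·sin120.0°, 0.0174) = (-0.1292, 0.2239, 0.0174)
arm 3 at φ=240.0°: ρ3 = 0.2100;  centre 3 = (-0.1050, -0.1819, -0.0866)
subtract pairs → two planes through P
plane₁₂: -0.7199x+0.4477y+0.1761z = 0.0089
det = 0.5624;  x = -0.0005+0.0886z,  y = 0.0191+-0.2510z
sphere 1 gives Az²+Bz+C=0 with A=1.0708, B=0.0909, C=-0.0708;  B²−4AC=0.3115;  roots -0.3030, 0.2182;  negative root z = -0.3030
x = -0.0273, y = 0.0951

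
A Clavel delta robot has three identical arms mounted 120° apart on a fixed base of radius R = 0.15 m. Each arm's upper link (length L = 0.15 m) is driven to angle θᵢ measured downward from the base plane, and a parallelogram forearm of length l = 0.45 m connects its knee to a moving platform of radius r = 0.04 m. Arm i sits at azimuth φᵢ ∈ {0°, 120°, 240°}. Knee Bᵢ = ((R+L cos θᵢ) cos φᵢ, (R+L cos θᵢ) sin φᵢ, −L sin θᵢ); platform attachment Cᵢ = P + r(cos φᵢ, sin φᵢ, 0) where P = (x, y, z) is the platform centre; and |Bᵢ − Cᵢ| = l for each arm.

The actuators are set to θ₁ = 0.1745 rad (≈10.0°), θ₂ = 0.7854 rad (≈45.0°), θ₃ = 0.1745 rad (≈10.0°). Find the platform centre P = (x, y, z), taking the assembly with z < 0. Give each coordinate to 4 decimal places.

(0.0549, -0.0952, -0.4163)

S1 = (0.2577·cos0.0°, 0.2577·sin0.0°, -0.0260) = (0.2577, 0.0000, -0.0260)
arm 2 at φ=120.0°: ρ2 = 0.2161;  S2 = (-0.1080, 0.1871, -0.1061)
φ3=240.0°: virtual centre (-0.1289, -0.2232, -0.0260), radius l
subtract pairs → two planes through P
plane₁₂: -0.7315x+0.3742y+-0.1600z = -0.0092
Cramer: x(z) = 0.0066-0.1160z;  y(z) = -0.0115+0.2009z
quadratic in z: (1.0538)z²+(0.1057)z+(-0.1386)=0, √Δ=0.7718 → z ∈ {-0.4163, 0.3160}; z = -0.4163 (taking z<0)
x = 0.0549, y = -0.0952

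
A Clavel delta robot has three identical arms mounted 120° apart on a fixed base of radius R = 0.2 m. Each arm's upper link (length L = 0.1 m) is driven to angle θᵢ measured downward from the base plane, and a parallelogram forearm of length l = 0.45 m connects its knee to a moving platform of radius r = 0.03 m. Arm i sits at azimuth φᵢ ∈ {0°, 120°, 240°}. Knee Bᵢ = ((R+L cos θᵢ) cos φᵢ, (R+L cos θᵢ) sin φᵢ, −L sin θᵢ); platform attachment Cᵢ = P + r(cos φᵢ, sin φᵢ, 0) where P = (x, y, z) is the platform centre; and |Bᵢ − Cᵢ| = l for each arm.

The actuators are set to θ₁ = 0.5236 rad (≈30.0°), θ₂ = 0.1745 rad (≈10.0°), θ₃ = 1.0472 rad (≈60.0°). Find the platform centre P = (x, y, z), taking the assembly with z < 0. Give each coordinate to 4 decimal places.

(0.0126, 0.0886, -0.4176)

arm 1 at φ=0.0°: ρ1 = 0.2566;  O1 = (0.2566, 0.0000, -0.0500)
φ2=120.0°: virtual centre (-0.1342, 0.2325, -0.0174), radius l
arm 3 at φ=240.0°: ρ3 = 0.2200;  O3 = (-0.1100, -0.1905, -0.0866)
subtract pairs → two planes through P
linear system: -0.7817x+0.4650y = 0.0040−0.0653z; -0.7332x+-0.3811y = -0.0124−-0.0732z
Cramer: x(z) = 0.0067-0.0144z;  y(z) = 0.0199-0.1645z
quadratic in z: (1.0273)z²+(0.1006)z+(-0.1371)=0, √Δ=0.7574 → z ∈ {-0.4176, 0.3196}; z = -0.4176 (taking z<0)
x = 0.0126, y = 0.0886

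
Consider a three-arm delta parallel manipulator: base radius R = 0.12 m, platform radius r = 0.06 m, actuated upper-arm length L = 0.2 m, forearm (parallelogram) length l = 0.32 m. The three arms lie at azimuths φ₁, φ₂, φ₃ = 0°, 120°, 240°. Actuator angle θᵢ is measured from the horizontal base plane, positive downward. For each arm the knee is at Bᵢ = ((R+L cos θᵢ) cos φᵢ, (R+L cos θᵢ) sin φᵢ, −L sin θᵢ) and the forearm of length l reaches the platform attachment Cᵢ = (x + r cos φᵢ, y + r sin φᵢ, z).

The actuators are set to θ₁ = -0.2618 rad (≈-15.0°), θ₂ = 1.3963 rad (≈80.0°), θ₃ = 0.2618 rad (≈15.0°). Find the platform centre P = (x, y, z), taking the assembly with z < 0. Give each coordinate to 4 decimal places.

S1 = (0.2532·cos0.0°, 0.2532·sin0.0°, 0.0518) = (0.2532, 0.0000, 0.0518)
S2 = (0.0947·cos120.0°, 0.0947·sin120.0°, -0.1970) = (-0.0474, 0.0820, -0.1970)
arm 3 at φ=240.0°: ρ3 = 0.2532;  S3 = (-0.1266, -0.2193, -0.0518)
|S₂|²−|S₁|² = -0.0190;  |S₃|²−|S₁|² = 0.0000
linear system: -0.6011x+0.1641y = -0.0190−-0.4975z; -0.7596x+-0.4385y = 0.0000−-0.2071z
det = 0.3882;  x = 0.0215+-0.6494z,  y = -0.0372+0.6527z
quadratic in z: (1.8478)z²+(0.1489)z+(-0.0446)=0, √Δ=0.5934 → z ∈ {-0.2009, 0.1203}; z = -0.2009 (taking z<0)
x = 0.1519, y = -0.1683

(0.1519, -0.1683, -0.2009)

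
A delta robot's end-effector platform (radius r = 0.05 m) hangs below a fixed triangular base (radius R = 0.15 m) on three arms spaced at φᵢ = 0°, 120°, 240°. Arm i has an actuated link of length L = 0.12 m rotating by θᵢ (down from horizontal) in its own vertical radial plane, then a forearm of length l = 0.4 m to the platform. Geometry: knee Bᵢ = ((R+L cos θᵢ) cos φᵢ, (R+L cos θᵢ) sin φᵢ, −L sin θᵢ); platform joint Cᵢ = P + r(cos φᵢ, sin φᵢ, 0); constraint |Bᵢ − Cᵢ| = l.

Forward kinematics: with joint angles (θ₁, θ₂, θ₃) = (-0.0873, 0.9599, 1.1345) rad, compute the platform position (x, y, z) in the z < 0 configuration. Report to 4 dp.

φ1=0.0°: virtual centre (0.2195, 0.0000, 0.0105), radius l
O2 = (0.1688·cos120.0°, 0.1688·sin120.0°, -0.0983) = (-0.0844, 0.1462, -0.0983)
O3 = (0.1507·cos240.0°, 0.1507·sin240.0°, -0.1088) = (-0.0754, -0.1305, -0.1088)
eliminate P² terms by subtracting sphere 1 from 2 and 3
linear system: -0.6079x+0.2924y = -0.0101−-0.2175z; -0.5898x+-0.2610y = -0.0138−-0.2384z
det = 0.3312;  x = 0.0202+-0.3820z,  y = 0.0072+-0.0503z
sphere 1 gives Az²+Bz+C=0 with A=1.1485, B=0.1307, C=-0.1201;  B²−4AC=0.5687;  roots -0.3852, 0.2714;  negative root z = -0.3852
x = 0.1673, y = 0.0266

(0.1673, 0.0266, -0.3852)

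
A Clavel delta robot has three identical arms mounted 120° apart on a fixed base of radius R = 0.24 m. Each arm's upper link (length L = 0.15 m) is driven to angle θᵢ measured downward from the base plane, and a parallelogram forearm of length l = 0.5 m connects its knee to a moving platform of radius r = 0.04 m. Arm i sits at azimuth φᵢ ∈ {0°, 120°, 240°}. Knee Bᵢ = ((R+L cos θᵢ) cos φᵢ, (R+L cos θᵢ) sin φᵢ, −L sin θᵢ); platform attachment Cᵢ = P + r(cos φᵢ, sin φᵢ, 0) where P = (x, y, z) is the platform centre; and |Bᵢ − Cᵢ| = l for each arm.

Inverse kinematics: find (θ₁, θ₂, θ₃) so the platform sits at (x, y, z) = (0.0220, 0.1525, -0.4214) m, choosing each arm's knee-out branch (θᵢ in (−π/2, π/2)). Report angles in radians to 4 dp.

rotate P by −φ1: (0.0220, 0.1525, -0.4214)
  A=0.1780, B=-0.4214, C=(l²−L²−A²−y'²−z²)/(2L)=-0.0167
  γ=atan2(-0.4214,0.1780)=-1.1711;  ψ=arccos(-0.0366)=1.6074;  θ1=γ+ψ≈0.4362
arm 2 (φ=120.0°): x'=0.1211, y'=-0.0953
  A cos θ + B sin θ = C:  0.0789·cos θ + -0.4214·sin θ = 0.1154
  θ2 = atan2(B,A) + arccos(C/0.4287) = -0.0873
φ3=240.0° → target in arm frame (-0.1431, -0.0572)
  A=0.3431, B=-0.4214, C=(l²−L²−A²−y'²−z²)/(2L)=-0.2368
  γ=atan2(-0.4214,0.3431)=-0.8875;  ψ=arccos(-0.4358)=2.0217;  θ3=γ+ψ≈1.1342

θ₁ = 0.4362, θ₂ = -0.0873, θ₃ = 1.1342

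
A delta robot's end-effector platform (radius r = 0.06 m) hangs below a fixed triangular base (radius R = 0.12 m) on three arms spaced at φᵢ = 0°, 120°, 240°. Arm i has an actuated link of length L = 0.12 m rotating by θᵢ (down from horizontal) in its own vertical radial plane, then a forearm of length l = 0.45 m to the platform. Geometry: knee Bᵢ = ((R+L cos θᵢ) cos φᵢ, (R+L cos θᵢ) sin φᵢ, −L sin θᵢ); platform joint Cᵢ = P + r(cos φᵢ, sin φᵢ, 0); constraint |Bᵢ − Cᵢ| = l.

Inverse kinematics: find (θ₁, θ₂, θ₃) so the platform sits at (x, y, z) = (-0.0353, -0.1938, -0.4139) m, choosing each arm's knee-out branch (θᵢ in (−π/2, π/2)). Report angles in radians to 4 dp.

φ1=0.0° → target in arm frame (-0.0353, -0.1938)
  A cos θ + B sin θ = C:  0.0953·cos θ + -0.4139·sin θ = -0.1244
  √(A²+B²)=0.4247;  θ1 = -1.3445+1.8680 ≈ 0.5235
rotate P by −φ2: (-0.1502, 0.1275, -0.4139)
  e−x'=0.2102;  (l²−L²−(e−x')²−y'²−z²)/2L = -0.1818
  γ=atan2(-0.4139,0.2102)=-1.1009;  ψ=arccos(-0.3917)=1.9733;  θ2=γ+ψ≈0.8724
φ3=240.0° → target in arm frame (0.1855, 0.0663)
  e−x'=-0.1255;  (l²−L²−(e−x')²−y'²−z²)/2L = -0.0140
  √(A²+B²)=0.4325;  θ3 = -1.8652+1.6032 ≈ -0.2620

θ₁ = 0.5235, θ₂ = 0.8724, θ₃ = -0.2620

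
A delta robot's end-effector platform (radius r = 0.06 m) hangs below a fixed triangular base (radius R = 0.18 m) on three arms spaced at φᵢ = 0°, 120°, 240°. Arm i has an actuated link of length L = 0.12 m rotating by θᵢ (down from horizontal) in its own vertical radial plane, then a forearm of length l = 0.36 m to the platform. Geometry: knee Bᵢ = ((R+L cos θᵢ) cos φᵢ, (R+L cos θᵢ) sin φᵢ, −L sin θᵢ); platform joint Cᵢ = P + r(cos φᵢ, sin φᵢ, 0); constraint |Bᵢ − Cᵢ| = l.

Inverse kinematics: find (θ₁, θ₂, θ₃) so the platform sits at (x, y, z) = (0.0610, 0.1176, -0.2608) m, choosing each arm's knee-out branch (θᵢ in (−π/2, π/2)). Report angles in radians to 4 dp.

θ₁ = -0.2617, θ₂ = -0.3486, θ₃ = 0.9599

arm 1 (φ=0.0°): x'=0.0610, y'=0.1176
  e−x'=0.0590;  (l²−L²−(e−x')²−y'²−z²)/2L = 0.1245
  γ=atan2(-0.2608,0.0590)=-1.3483;  ψ=arccos(0.4655)=1.0866;  θ1=γ+ψ≈-0.2617
rotate P by −φ2: (0.0713, -0.1116, -0.2608)
  e−x'=0.0487;  (l²−L²−(e−x')²−y'²−z²)/2L = 0.1348
  θ2 = atan2(B,A) + arccos(C/0.2653) = -0.3486
φ3=240.0° → target in arm frame (-0.1323, -0.0060)
  A=0.2523, B=-0.2608, C=(l²−L²−A²−y'²−z²)/(2L)=-0.0689
  θ3 = atan2(B,A) + arccos(C/0.3629) = 0.9599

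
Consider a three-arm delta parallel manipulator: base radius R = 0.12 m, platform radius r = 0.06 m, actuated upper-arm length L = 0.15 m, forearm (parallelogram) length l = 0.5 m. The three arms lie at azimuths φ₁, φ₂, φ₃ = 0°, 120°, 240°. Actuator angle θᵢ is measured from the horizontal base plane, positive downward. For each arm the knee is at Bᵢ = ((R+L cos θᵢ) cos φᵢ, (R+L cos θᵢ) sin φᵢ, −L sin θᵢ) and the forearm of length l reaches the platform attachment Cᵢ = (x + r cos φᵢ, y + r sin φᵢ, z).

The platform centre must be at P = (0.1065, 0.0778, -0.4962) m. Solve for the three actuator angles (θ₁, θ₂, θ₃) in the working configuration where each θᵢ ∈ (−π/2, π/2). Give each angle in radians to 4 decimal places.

θ₁ = 0.0877, θ₂ = 0.3493, θ₃ = 0.6982

arm 1 (φ=0.0°): x'=0.1065, y'=0.0778
  A cos θ + B sin θ = C:  -0.0465·cos θ + -0.4962·sin θ = -0.0898
  θ1 = atan2(B,A) + arccos(C/0.4984) = 0.0877
rotate P by −φ2: (0.0141, -0.1311, -0.4962)
  e−x'=0.0459;  (l²−L²−(e−x')²−y'²−z²)/2L = -0.1267
  √(A²+B²)=0.4983;  θ2 = -1.4786+1.8279 ≈ 0.3493
arm 3 (φ=240.0°): x'=-0.1206, y'=0.0533
  A cos θ + B sin θ = C:  0.1806·cos θ + -0.4962·sin θ = -0.1806
  γ=atan2(-0.4962,0.1806)=-1.2217;  ψ=arccos(-0.3420)=1.9199;  θ3=γ+ψ≈0.6982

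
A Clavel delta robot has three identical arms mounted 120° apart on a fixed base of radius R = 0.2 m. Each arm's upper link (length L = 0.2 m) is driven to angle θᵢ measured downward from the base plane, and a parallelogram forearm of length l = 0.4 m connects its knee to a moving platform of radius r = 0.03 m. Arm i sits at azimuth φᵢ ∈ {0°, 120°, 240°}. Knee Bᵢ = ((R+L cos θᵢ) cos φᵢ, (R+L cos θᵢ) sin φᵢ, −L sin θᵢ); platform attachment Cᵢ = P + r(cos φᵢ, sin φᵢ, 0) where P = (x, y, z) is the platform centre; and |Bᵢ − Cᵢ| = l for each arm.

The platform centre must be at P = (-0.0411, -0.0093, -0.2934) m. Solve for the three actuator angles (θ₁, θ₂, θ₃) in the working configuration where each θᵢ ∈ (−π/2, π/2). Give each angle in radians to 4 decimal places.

φ1=0.0° → target in arm frame (-0.0411, -0.0093)
  e−x'=0.2111;  (l²−L²−(e−x')²−y'²−z²)/2L = -0.0268
  γ=atan2(-0.2934,0.2111)=-0.9471;  ψ=arccos(-0.0742)=1.6451;  θ1=γ+ψ≈0.6980
arm 2 (φ=120.0°): x'=0.0125, y'=0.0402
  A cos θ + B sin θ = C:  0.1575·cos θ + -0.2934·sin θ = 0.0187
  √(A²+B²)=0.3330;  θ2 = -1.0781+1.5145 ≈ 0.4364
rotate P by −φ3: (0.0286, -0.0309, -0.2934)
  A=0.1414, B=-0.2934, C=(l²−L²−A²−y'²−z²)/(2L)=0.0324
  √(A²+B²)=0.3257;  θ3 = -1.1217+1.4711 ≈ 0.3494

θ₁ = 0.6980, θ₂ = 0.4364, θ₃ = 0.3494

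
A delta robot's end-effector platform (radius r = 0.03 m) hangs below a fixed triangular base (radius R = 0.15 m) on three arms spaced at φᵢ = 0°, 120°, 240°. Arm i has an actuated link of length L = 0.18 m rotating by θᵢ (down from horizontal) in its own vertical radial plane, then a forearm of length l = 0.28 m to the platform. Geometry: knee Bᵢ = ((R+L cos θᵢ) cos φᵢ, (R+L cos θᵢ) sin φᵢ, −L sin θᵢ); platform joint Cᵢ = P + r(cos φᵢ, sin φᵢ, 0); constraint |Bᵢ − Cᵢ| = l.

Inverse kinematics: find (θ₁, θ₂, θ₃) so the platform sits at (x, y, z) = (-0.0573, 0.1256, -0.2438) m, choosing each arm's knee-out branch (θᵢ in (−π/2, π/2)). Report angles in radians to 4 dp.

rotate P by −φ1: (-0.0573, 0.1256, -0.2438)
  A=0.1773, B=-0.2438, C=(l²−L²−A²−y'²−z²)/(2L)=-0.1685
  γ=atan2(-0.2438,0.1773)=-0.9420;  ψ=arccos(-0.5589)=2.1638;  θ1=γ+ψ≈1.2218
arm 2 (φ=120.0°): x'=0.1374, y'=-0.0132
  e−x'=-0.0174;  (l²−L²−(e−x')²−y'²−z²)/2L = -0.0387
  √(A²+B²)=0.2444;  θ2 = -1.6421+1.7296 ≈ 0.0875
φ3=240.0° → target in arm frame (-0.0801, -0.1124)
  e−x'=0.2001;  (l²−L²−(e−x')²−y'²−z²)/2L = -0.1837
  γ=atan2(-0.2438,0.2001)=-0.8835;  ψ=arccos(-0.5824)=2.1924;  θ3=γ+ψ≈1.3089

θ₁ = 1.2218, θ₂ = 0.0875, θ₃ = 1.3089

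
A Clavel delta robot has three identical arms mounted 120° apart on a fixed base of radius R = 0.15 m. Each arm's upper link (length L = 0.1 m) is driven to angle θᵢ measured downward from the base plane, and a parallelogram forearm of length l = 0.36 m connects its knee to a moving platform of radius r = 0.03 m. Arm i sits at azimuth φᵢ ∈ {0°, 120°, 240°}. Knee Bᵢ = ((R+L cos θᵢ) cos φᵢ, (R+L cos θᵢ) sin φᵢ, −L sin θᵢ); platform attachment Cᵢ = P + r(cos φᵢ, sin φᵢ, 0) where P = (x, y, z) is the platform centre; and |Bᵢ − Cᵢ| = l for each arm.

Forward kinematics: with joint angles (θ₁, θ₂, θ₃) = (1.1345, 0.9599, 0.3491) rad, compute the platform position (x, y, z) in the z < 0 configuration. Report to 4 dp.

(-0.0578, -0.0617, -0.3687)

φ1=0.0°: virtual centre (0.1623, 0.0000, -0.0906), radius l
arm 2 at φ=120.0°: (R−r)+L cos θ2 = 0.1774;  O2 = (-0.0887, 0.1536, -0.0819)
O3 = (0.2140·cos240.0°, 0.2140·sin240.0°, -0.0342) = (-0.1070, -0.1853, -0.0342)
eliminate P² terms by subtracting sphere 1 from 2 and 3
plane₁₂: -0.5019x+0.3072y+0.0174z = 0.0036
det = 0.3514;  x = -0.0147+0.1170z,  y = -0.0122+0.1345z
sphere 1 gives Az²+Bz+C=0 with A=1.0318, B=0.1366, C=-0.0899;  B²−4AC=0.3898;  roots -0.3687, 0.2364;  negative root z = -0.3687
x = -0.0578, y = -0.0617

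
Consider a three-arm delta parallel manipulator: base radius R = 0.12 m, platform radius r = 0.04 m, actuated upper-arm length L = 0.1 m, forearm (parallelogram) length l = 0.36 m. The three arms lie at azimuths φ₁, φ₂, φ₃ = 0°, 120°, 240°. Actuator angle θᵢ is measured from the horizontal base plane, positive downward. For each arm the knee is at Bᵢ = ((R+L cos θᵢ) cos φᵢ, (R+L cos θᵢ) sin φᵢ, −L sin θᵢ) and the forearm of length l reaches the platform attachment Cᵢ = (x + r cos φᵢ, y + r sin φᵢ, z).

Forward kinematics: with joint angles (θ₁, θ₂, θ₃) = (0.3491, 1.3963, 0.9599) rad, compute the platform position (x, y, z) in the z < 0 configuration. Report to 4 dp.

centre 1 = (0.1740·cos0.0°, 0.1740·sin0.0°, -0.0342) = (0.1740, 0.0000, -0.0342)
φ2=120.0°: virtual centre (-0.0487, 0.0843, -0.0985), radius l
centre 3 = (0.1374·cos240.0°, 0.1374·sin240.0°, -0.0819) = (-0.0687, -0.1190, -0.0819)
subtract pairs → two planes through P
plane₁₂: -0.4453x+0.1686y+-0.1286z = -0.0123
det = 0.1878;  x = 0.0208+-0.2486z,  y = -0.0178+0.1060z
quadratic in z: (1.0730)z²+(0.1408)z+(-0.1046)=0, √Δ=0.6848 → z ∈ {-0.3847, 0.2535}; z = -0.3847 (taking z<0)
x = 0.1164, y = -0.0586

(0.1164, -0.0586, -0.3847)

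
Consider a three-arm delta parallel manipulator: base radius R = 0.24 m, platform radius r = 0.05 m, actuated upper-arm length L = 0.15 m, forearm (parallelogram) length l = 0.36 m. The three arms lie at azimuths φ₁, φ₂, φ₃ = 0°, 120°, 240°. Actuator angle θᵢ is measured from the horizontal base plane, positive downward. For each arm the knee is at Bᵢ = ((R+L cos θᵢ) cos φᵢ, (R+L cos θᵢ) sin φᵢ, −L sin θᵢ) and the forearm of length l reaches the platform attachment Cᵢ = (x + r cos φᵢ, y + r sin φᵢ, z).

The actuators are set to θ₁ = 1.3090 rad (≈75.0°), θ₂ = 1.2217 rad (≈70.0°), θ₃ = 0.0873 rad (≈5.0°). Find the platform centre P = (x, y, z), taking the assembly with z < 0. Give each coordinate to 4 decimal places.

(-0.0746, -0.1076, -0.3060)

φ1=0.0°: virtual centre (0.2288, 0.0000, -0.1449), radius l
arm 2 at φ=120.0°: ρ2 = 0.2413;  O2 = (-0.1207, 0.2090, -0.1410)
φ3=240.0°: virtual centre (-0.1697, -0.2940, -0.0131), radius l
|O₂|²−|O₁|² = 0.0047;  |O₃|²−|O₁|² = 0.0420
[-0.6990 0.4180 0.0079]·P = 0.0047;  [-0.7971 -0.5879 0.2636]·P = 0.0420
Cramer: x(z) = -0.0274+0.1543z;  y(z) = -0.0344+0.2392z
into |P−O₁|² = l²: 1.0810z² + 0.1943z + -0.0418 = 0;  Δ = 0.2185;  z = -0.3060 or 0.1263 → z<0 root = -0.3060
x = -0.0746, y = -0.1076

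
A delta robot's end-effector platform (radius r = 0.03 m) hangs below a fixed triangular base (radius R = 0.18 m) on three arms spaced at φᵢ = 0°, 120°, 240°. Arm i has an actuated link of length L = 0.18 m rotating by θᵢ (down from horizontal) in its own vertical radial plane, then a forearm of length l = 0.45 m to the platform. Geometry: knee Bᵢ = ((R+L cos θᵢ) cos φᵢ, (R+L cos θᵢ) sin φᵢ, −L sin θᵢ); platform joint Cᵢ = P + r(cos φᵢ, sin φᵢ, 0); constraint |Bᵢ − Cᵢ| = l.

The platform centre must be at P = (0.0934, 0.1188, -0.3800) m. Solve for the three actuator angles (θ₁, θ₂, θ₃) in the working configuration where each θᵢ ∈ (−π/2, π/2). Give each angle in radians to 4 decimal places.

θ₁ = 0.0872, θ₂ = 0.2618, θ₃ = 1.0470

rotate P by −φ1: (0.0934, 0.1188, -0.3800)
  A cos θ + B sin θ = C:  0.0566·cos θ + -0.3800·sin θ = 0.0233
  √(A²+B²)=0.3842;  θ1 = -1.4229+1.5101 ≈ 0.0872
arm 2 (φ=120.0°): x'=0.0562, y'=-0.1403
  A cos θ + B sin θ = C:  0.0938·cos θ + -0.3800·sin θ = -0.0077
  γ=atan2(-0.3800,0.0938)=-1.3288;  ψ=arccos(-0.0197)=1.5905;  θ2=γ+ψ≈0.2618
arm 3 (φ=240.0°): x'=-0.1496, y'=0.0215
  e−x'=0.2996;  (l²−L²−(e−x')²−y'²−z²)/2L = -0.1792
  √(A²+B²)=0.4839;  θ3 = -0.9032+1.9502 ≈ 1.0470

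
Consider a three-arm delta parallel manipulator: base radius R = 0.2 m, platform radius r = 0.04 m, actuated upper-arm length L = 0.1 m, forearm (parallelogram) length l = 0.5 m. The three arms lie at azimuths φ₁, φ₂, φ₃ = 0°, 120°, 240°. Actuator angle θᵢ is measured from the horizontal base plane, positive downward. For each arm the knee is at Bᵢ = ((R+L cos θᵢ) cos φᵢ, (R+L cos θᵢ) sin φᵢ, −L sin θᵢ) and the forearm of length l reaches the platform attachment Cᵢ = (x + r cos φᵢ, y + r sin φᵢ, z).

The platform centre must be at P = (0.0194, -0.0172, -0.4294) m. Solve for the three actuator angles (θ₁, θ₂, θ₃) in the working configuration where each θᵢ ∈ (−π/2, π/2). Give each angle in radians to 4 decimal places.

θ₁ = -0.0879, θ₂ = 0.1742, θ₃ = -0.0005

arm 1 (φ=0.0°): x'=0.0194, y'=-0.0172
  A cos θ + B sin θ = C:  0.1406·cos θ + -0.4294·sin θ = 0.1778
  √(A²+B²)=0.4518;  θ1 = -1.2544+1.1665 ≈ -0.0879
rotate P by −φ2: (-0.0246, -0.0082, -0.4294)
  A=0.1846, B=-0.4294, C=(l²−L²−A²−y'²−z²)/(2L)=0.1074
  γ=atan2(-0.4294,0.1846)=-1.1648;  ψ=arccos(0.2297)=1.3390;  θ2=γ+ψ≈0.1742
arm 3 (φ=240.0°): x'=0.0052, y'=0.0254
  A cos θ + B sin θ = C:  0.1548·cos θ + -0.4294·sin θ = 0.1550
  θ3 = atan2(B,A) + arccos(C/0.4565) = -0.0005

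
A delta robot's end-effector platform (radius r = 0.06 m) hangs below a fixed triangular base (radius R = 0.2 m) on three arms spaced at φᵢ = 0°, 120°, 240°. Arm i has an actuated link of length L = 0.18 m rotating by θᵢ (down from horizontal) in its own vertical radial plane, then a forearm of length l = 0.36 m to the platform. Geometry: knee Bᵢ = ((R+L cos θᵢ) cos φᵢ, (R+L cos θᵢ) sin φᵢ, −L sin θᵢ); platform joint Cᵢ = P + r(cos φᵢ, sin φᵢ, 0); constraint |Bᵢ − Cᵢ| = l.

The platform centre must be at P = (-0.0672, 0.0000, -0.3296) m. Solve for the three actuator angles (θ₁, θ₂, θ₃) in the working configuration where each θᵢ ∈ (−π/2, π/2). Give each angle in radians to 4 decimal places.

θ₁ = 0.9596, θ₂ = 0.5235, θ₃ = 0.5235

arm 1 (φ=0.0°): x'=-0.0672, y'=0.0000
  e−x'=0.2072;  (l²−L²−(e−x')²−y'²−z²)/2L = -0.1510
  θ1 = atan2(B,A) + arccos(C/0.3893) = 0.9596
arm 2 (φ=120.0°): x'=0.0336, y'=0.0582
  A cos θ + B sin θ = C:  0.1064·cos θ + -0.3296·sin θ = -0.0726
  θ2 = atan2(B,A) + arccos(C/0.3463) = 0.5235
φ3=240.0° → target in arm frame (0.0336, -0.0582)
  A cos θ + B sin θ = C:  0.1064·cos θ + -0.3296·sin θ = -0.0726
  θ3 = atan2(B,A) + arccos(C/0.3463) = 0.5235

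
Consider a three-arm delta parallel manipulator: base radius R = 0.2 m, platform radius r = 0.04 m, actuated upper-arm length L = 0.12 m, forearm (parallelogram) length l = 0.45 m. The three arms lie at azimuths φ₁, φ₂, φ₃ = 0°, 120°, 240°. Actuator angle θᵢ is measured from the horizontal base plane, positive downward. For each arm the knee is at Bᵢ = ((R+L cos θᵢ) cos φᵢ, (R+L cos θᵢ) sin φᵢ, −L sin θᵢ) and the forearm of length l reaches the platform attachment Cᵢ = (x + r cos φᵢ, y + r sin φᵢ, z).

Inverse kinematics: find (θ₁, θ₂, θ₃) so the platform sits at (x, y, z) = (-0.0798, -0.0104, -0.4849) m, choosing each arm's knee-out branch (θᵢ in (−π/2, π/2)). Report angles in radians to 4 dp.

φ1=0.0° → target in arm frame (-0.0798, -0.0104)
  A cos θ + B sin θ = C:  0.2398·cos θ + -0.4849·sin θ = -0.4360
  √(A²+B²)=0.5410;  θ1 = -1.1115+2.5081 ≈ 1.3966
φ2=120.0° → target in arm frame (0.0309, 0.0743)
  A cos θ + B sin θ = C:  0.1291·cos θ + -0.4849·sin θ = -0.2884
  θ2 = atan2(B,A) + arccos(C/0.5018) = 0.8725
φ3=240.0° → target in arm frame (0.0489, -0.0639)
  A cos θ + B sin θ = C:  0.1111·cos θ + -0.4849·sin θ = -0.2644
  γ=atan2(-0.4849,0.1111)=-1.3456;  ψ=arccos(-0.5315)=2.1311;  θ3=γ+ψ≈0.7856

θ₁ = 1.3966, θ₂ = 0.8725, θ₃ = 0.7856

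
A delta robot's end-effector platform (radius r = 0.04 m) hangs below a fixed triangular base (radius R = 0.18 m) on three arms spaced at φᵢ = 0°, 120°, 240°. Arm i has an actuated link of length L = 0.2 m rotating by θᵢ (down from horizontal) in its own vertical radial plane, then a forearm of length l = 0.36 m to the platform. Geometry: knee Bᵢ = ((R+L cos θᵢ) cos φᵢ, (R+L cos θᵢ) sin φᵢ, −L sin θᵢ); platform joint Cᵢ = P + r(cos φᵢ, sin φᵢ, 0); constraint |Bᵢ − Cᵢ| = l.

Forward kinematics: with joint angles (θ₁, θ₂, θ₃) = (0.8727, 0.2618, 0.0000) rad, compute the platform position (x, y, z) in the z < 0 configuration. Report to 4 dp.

O1 = (0.2686·cos0.0°, 0.2686·sin0.0°, -0.1532) = (0.2686, 0.0000, -0.1532)
O2 = (0.3332·cos120.0°, 0.3332·sin120.0°, -0.0518) = (-0.1666, 0.2885, -0.0518)
arm 3 at φ=240.0°: (R−r)+L cos θ3 = 0.3400;  O3 = (-0.1700, -0.2944, 0.0000)
subtract pairs → two planes through P
[-0.8703 0.5771 0.2029]·P = 0.0181;  [-0.8771 -0.5889 0.3064]·P = 0.0200
Cramer: x(z) = -0.0218+0.2909z;  y(z) = -0.0015+0.0871z
sphere 1 gives Az²+Bz+C=0 with A=1.0922, B=0.1372, C=-0.0218;  B²−4AC=0.1142;  roots -0.2175, 0.0919;  negative root z = -0.2175
x = -0.0851, y = -0.0205

(-0.0851, -0.0205, -0.2175)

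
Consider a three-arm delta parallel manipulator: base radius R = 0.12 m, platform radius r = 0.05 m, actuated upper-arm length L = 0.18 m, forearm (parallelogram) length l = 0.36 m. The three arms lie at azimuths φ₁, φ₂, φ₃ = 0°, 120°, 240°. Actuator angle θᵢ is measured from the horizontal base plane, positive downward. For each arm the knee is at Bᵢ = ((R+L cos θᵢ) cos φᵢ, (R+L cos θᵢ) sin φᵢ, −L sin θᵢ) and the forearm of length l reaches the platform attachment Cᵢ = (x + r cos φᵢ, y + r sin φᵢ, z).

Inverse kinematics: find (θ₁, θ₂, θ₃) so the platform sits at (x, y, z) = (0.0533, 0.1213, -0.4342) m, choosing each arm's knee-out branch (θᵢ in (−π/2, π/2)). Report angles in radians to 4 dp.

θ₁ = 0.7858, θ₂ = 0.6983, θ₃ = 1.3093

φ1=0.0° → target in arm frame (0.0533, 0.1213)
  A cos θ + B sin θ = C:  0.0167·cos θ + -0.4342·sin θ = -0.2953
  θ1 = atan2(B,A) + arccos(C/0.4345) = 0.7858
φ2=120.0° → target in arm frame (0.0784, -0.1068)
  e−x'=-0.0084;  (l²−L²−(e−x')²−y'²−z²)/2L = -0.2856
  √(A²+B²)=0.4343;  θ2 = -1.5901+2.2884 ≈ 0.6983
rotate P by −φ3: (-0.1317, -0.0145, -0.4342)
  A cos θ + B sin θ = C:  0.2017·cos θ + -0.4342·sin θ = -0.3673
  γ=atan2(-0.4342,0.2017)=-1.1359;  ψ=arccos(-0.7672)=2.4452;  θ3=γ+ψ≈1.3093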